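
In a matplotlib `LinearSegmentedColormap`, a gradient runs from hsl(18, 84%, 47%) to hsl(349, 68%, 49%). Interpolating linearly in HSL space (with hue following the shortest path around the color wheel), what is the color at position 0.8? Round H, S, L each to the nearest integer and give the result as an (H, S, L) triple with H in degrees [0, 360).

Hue: 349 − 18 = 331°, but |331| > 180 so the shorter arc goes the other way: Δh = 331 − 360 = -29°.
H = 18 + 0.8 × (-29) = -5.2 → -5 → -5 mod 360 = 355°
S = 84 + 0.8 × (68 − 84) = 71.2 → 71%
L = 47 + 0.8 × (49 − 47) = 48.6 → 49%

(355, 71, 49)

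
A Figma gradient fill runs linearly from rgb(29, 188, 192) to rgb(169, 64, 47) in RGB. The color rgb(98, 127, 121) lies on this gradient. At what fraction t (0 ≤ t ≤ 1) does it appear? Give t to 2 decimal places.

0.49

Invert the lerp on the B channel (largest span, 145): t = (121 − 192) / (47 − 192) = -71/-145 = 0.48966.
Check on R: (98 − 29)/(169 − 29) = 0.4929 ✓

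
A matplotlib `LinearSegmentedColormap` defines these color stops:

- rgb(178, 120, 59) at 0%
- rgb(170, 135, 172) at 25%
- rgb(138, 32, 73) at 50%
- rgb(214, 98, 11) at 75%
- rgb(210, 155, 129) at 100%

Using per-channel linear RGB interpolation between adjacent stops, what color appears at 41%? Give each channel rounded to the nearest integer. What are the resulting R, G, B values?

(150, 69, 109)

41% lies between the 25% and 50% stops, so the local fraction is t = (41 − 25)/(50 − 25) = 16/25 ≈ 0.64.
R = 170 + 0.64 × (138 − 170) = 149.52 → 150
G = 135 + 0.64 × (32 − 135) = 69.08 → 69
B = 172 + 0.64 × (73 − 172) = 108.64 → 109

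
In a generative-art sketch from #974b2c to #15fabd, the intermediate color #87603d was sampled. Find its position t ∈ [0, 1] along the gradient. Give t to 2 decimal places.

0.12

Invert the lerp on the G channel (largest span, 175): t = (96 − 75) / (250 − 75) = 21/175 = 0.12.
Check on R: (135 − 151)/(21 − 151) = 0.1231 ✓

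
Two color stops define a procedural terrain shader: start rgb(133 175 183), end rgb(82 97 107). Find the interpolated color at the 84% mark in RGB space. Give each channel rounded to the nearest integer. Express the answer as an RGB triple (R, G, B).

(90, 109, 119)

84% corresponds to t = 0.84.
R = 133 + 0.84 × (82 − 133) = 133 + 0.84 × -51 = 90.16 → 90
G = 175 + 0.84 × (97 − 175) = 175 + 0.84 × -78 = 109.48 → 109
B = 183 + 0.84 × (107 − 183) = 183 + 0.84 × -76 = 119.16 → 119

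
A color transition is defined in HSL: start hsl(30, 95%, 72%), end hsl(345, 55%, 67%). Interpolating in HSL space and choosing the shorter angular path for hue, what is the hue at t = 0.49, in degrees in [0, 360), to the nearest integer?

8

Hue: 345 − 30 = 315°, but |315| > 180 so the shorter arc goes the other way: Δh = 315 − 360 = -45°.
H = 30 + 0.49 × (-45) = 7.95 → 8°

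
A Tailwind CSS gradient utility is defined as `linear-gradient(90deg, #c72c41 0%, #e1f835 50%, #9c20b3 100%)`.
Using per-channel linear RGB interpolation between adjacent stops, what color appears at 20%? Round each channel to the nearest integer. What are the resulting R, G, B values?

(209, 126, 60)

20% lies between the 0% and 50% stops, so the local fraction is t = (20 − 0)/(50 − 0) = 20/50 ≈ 0.4.
#c72c41 → (199, 44, 65); #e1f835 → (225, 248, 53).
R = 199 + 0.4 × (225 − 199) = 209.4 → 209
G = 44 + 0.4 × (248 − 44) = 125.6 → 126
B = 65 + 0.4 × (53 − 65) = 60.2 → 60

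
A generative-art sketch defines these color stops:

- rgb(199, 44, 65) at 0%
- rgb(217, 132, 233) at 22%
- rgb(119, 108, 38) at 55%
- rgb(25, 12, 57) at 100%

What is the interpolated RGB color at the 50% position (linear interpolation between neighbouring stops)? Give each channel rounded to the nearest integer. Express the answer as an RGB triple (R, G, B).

(134, 112, 68)

50% lies between the 22% and 55% stops, so the local fraction is t = (50 − 22)/(55 − 22) = 28/33 ≈ 0.8485.
R = 217 + 0.8485 × (119 − 217) = 133.847 → 134
G = 132 + 0.8485 × (108 − 132) = 111.636 → 112
B = 233 + 0.8485 × (38 − 233) = 67.542 → 68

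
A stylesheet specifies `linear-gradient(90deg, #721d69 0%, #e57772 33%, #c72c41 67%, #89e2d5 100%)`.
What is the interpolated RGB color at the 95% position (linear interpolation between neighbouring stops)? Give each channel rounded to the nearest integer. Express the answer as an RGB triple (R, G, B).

95% lies between the 67% and 100% stops, so the local fraction is t = (95 − 67)/(100 − 67) = 28/33 ≈ 0.8485.
#c72c41 → (199, 44, 65); #89e2d5 → (137, 226, 213).
R = 199 + 0.8485 × (137 − 199) = 146.393 → 146
G = 44 + 0.8485 × (226 − 44) = 198.427 → 198
B = 65 + 0.8485 × (213 − 65) = 190.578 → 191

(146, 198, 191)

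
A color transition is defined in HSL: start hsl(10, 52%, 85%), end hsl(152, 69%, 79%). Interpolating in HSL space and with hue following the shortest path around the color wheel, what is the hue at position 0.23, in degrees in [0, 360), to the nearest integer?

43

Hue arc: Δh = 152 − 10 = 142° (|Δh| ≤ 180, already the shorter path).
H = 10 + 0.23 × (142) = 42.66 → 43°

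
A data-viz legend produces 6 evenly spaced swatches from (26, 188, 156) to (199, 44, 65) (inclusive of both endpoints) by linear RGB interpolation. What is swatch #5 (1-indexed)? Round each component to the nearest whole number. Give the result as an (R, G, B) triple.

With 6 swatches and endpoints inclusive, swatch 5 sits at t = (5 − 1)/(6 − 1) = 4/5 ≈ 0.8.
R = 26 + 0.8 × (199 − 26) = 164.4 → 164
G = 188 + 0.8 × (44 − 188) = 72.8 → 73
B = 156 + 0.8 × (65 − 156) = 83.2 → 83

(164, 73, 83)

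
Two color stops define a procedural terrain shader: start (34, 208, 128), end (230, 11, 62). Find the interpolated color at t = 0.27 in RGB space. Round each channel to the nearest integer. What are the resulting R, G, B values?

R = 34 + 0.27 × (230 − 34) = 34 + 0.27 × 196 = 86.92 → 87
G = 208 + 0.27 × (11 − 208) = 208 + 0.27 × -197 = 154.81 → 155
B = 128 + 0.27 × (62 − 128) = 128 + 0.27 × -66 = 110.18 → 110

(87, 155, 110)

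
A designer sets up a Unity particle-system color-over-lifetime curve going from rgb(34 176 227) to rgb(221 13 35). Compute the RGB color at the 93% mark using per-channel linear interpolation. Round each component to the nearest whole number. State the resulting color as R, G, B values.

(208, 24, 48)

93% corresponds to t = 0.93.
R = 34 + 0.93 × (221 − 34) = 34 + 0.93 × 187 = 207.91 → 208
G = 176 + 0.93 × (13 − 176) = 176 + 0.93 × -163 = 24.41 → 24
B = 227 + 0.93 × (35 − 227) = 227 + 0.93 × -192 = 48.44 → 48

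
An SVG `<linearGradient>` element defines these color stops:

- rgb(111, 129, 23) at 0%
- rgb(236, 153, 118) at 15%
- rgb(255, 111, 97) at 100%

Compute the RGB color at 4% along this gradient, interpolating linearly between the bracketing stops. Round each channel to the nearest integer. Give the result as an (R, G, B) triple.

4% lies between the 0% and 15% stops, so the local fraction is t = (4 − 0)/(15 − 0) = 4/15 ≈ 0.2667.
R = 111 + 0.2667 × (236 − 111) = 144.338 → 144
G = 129 + 0.2667 × (153 − 129) = 135.401 → 135
B = 23 + 0.2667 × (118 − 23) = 48.337 → 48

(144, 135, 48)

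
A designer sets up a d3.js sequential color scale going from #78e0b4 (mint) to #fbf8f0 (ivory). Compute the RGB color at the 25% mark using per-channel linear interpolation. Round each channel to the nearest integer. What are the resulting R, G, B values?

#78e0b4 → (120, 224, 180); #fbf8f0 → (251, 248, 240).
25% corresponds to t = 0.25.
R = 120 + 0.25 × (251 − 120) = 120 + 0.25 × 131 = 152.75 → 153
G = 224 + 0.25 × (248 − 224) = 224 + 0.25 × 24 = 230 → 230
B = 180 + 0.25 × (240 − 180) = 180 + 0.25 × 60 = 195 → 195

(153, 230, 195)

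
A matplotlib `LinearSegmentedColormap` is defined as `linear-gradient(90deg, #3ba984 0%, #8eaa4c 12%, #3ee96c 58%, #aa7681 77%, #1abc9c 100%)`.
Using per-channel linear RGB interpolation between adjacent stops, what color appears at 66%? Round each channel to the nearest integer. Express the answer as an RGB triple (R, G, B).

66% lies between the 58% and 77% stops, so the local fraction is t = (66 − 58)/(77 − 58) = 8/19 ≈ 0.4211.
#3ee96c → (62, 233, 108); #aa7681 → (170, 118, 129).
R = 62 + 0.4211 × (170 − 62) = 107.479 → 107
G = 233 + 0.4211 × (118 − 233) = 184.573 → 185
B = 108 + 0.4211 × (129 − 108) = 116.843 → 117

(107, 185, 117)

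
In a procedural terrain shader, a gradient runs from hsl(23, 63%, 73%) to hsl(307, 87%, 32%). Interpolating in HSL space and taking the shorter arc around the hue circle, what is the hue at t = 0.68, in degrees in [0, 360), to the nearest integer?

Hue: 307 − 23 = 284°, but |284| > 180 so the shorter arc goes the other way: Δh = 284 − 360 = -76°.
H = 23 + 0.68 × (-76) = -28.68 → -29 → -29 mod 360 = 331°

331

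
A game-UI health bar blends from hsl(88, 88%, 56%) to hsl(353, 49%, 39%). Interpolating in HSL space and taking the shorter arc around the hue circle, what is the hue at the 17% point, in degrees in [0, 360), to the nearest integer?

72

Hue: 353 − 88 = 265°, but |265| > 180 so the shorter arc goes the other way: Δh = 265 − 360 = -95°.
H = 88 + 0.17 × (-95) = 71.85 → 72°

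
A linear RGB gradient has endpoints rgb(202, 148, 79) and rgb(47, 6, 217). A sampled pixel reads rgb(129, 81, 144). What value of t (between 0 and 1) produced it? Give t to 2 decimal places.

Invert the lerp on the R channel (largest span, 155): t = (129 − 202) / (47 − 202) = -73/-155 = 0.47097.
Check on G: (81 − 148)/(6 − 148) = 0.4718 ✓

0.47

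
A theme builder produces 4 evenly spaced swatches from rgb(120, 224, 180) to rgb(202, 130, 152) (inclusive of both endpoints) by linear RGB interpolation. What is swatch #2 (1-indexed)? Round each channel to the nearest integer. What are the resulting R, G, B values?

(147, 193, 171)

With 4 swatches and endpoints inclusive, swatch 2 sits at t = (2 − 1)/(4 − 1) = 1/3 ≈ 0.3333.
R = 120 + 0.3333 × (202 − 120) = 147.331 → 147
G = 224 + 0.3333 × (130 − 224) = 192.67 → 193
B = 180 + 0.3333 × (152 − 180) = 170.668 → 171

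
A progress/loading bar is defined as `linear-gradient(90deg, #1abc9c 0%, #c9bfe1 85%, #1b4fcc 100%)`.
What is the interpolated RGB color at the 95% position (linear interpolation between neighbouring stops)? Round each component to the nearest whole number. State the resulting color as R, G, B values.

95% lies between the 85% and 100% stops, so the local fraction is t = (95 − 85)/(100 − 85) = 10/15 ≈ 0.6667.
#c9bfe1 → (201, 191, 225); #1b4fcc → (27, 79, 204).
R = 201 + 0.6667 × (27 − 201) = 84.994 → 85
G = 191 + 0.6667 × (79 − 191) = 116.33 → 116
B = 225 + 0.6667 × (204 − 225) = 210.999 → 211

(85, 116, 211)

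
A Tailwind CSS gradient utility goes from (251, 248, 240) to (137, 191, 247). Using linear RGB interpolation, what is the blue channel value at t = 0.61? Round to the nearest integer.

244

B = 240 + 0.61 × (247 − 240) = 244.27 → 244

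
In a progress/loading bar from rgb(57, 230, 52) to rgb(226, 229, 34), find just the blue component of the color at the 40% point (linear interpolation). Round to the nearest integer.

45

B = 52 + 0.4 × (34 − 52) = 44.8 → 45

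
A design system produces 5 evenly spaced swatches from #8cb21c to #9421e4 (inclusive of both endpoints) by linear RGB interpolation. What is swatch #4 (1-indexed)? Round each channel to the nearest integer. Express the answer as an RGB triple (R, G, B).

(146, 69, 178)

With 5 swatches and endpoints inclusive, swatch 4 sits at t = (4 − 1)/(5 − 1) = 3/4 ≈ 0.75.
#8cb21c → (140, 178, 28); #9421e4 → (148, 33, 228).
R = 140 + 0.75 × (148 − 140) = 146 → 146
G = 178 + 0.75 × (33 − 178) = 69.25 → 69
B = 28 + 0.75 × (228 − 28) = 178 → 178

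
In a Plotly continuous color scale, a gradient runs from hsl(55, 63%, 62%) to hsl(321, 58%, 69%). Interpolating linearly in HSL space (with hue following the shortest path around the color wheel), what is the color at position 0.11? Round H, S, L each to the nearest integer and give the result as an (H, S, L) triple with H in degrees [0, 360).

(45, 62, 63)

Hue: 321 − 55 = 266°, but |266| > 180 so the shorter arc goes the other way: Δh = 266 − 360 = -94°.
H = 55 + 0.11 × (-94) = 44.66 → 45°
S = 63 + 0.11 × (58 − 63) = 62.45 → 62%
L = 62 + 0.11 × (69 − 62) = 62.77 → 63%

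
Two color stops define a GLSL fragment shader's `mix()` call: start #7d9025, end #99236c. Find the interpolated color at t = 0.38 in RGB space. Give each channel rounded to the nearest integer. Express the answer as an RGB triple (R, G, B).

(136, 103, 64)

#7d9025 → (125, 144, 37); #99236c → (153, 35, 108).
R = 125 + 0.38 × (153 − 125) = 125 + 0.38 × 28 = 135.64 → 136
G = 144 + 0.38 × (35 − 144) = 144 + 0.38 × -109 = 102.58 → 103
B = 37 + 0.38 × (108 − 37) = 37 + 0.38 × 71 = 63.98 → 64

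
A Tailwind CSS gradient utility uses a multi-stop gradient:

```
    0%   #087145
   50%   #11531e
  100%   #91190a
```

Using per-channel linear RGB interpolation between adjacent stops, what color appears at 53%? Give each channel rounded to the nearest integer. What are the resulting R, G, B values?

(25, 80, 29)

53% lies between the 50% and 100% stops, so the local fraction is t = (53 − 50)/(100 − 50) = 3/50 ≈ 0.06.
#11531e → (17, 83, 30); #91190a → (145, 25, 10).
R = 17 + 0.06 × (145 − 17) = 24.68 → 25
G = 83 + 0.06 × (25 − 83) = 79.52 → 80
B = 30 + 0.06 × (10 − 30) = 28.8 → 29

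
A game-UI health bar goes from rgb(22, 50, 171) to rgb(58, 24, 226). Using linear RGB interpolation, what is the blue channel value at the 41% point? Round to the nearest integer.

194

B = 171 + 0.41 × (226 − 171) = 193.55 → 194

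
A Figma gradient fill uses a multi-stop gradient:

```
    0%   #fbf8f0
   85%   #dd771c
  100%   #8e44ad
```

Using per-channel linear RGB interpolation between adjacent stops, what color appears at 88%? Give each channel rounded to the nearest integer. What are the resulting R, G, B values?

(205, 109, 57)

88% lies between the 85% and 100% stops, so the local fraction is t = (88 − 85)/(100 − 85) = 3/15 ≈ 0.2.
#dd771c → (221, 119, 28); #8e44ad → (142, 68, 173).
R = 221 + 0.2 × (142 − 221) = 205.2 → 205
G = 119 + 0.2 × (68 − 119) = 108.8 → 109
B = 28 + 0.2 × (173 − 28) = 57 → 57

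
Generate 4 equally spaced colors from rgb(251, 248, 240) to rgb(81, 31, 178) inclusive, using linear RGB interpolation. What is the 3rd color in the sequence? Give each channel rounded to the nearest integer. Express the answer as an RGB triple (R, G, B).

(138, 103, 199)

With 4 swatches and endpoints inclusive, swatch 3 sits at t = (3 − 1)/(4 − 1) = 2/3 ≈ 0.6667.
R = 251 + 0.6667 × (81 − 251) = 137.661 → 138
G = 248 + 0.6667 × (31 − 248) = 103.326 → 103
B = 240 + 0.6667 × (178 − 240) = 198.665 → 199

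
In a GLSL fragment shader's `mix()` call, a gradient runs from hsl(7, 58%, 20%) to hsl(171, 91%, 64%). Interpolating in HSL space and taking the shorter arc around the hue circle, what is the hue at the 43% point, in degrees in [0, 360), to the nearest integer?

78

Hue arc: Δh = 171 − 7 = 164° (|Δh| ≤ 180, already the shorter path).
H = 7 + 0.43 × (164) = 77.52 → 78°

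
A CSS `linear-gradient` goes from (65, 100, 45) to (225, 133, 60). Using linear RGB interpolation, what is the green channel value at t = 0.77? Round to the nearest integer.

125

G = 100 + 0.77 × (133 − 100) = 125.41 → 125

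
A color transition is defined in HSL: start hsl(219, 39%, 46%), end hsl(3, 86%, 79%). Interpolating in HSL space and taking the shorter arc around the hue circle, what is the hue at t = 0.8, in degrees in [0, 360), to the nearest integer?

Hue: 3 − 219 = -216°, but |-216| > 180 so the shorter arc goes the other way: Δh = -216 + 360 = 144°.
H = 219 + 0.8 × (144) = 334.2 → 334°

334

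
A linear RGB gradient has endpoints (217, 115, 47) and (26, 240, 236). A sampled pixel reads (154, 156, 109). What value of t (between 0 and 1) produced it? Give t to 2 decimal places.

Invert the lerp on the R channel (largest span, 191): t = (154 − 217) / (26 − 217) = -63/-191 = 0.32984.
Check on G: (156 − 115)/(240 − 115) = 0.328 ✓

0.33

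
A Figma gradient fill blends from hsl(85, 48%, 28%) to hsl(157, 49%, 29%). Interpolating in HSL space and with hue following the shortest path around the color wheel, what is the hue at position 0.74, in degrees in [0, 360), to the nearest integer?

138

Hue arc: Δh = 157 − 85 = 72° (|Δh| ≤ 180, already the shorter path).
H = 85 + 0.74 × (72) = 138.28 → 138°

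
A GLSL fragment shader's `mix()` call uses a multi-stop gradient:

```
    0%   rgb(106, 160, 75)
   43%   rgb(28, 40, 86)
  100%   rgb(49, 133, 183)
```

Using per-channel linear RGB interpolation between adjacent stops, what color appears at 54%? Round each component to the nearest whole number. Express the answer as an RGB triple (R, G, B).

54% lies between the 43% and 100% stops, so the local fraction is t = (54 − 43)/(100 − 43) = 11/57 ≈ 0.193.
R = 28 + 0.193 × (49 − 28) = 32.053 → 32
G = 40 + 0.193 × (133 − 40) = 57.949 → 58
B = 86 + 0.193 × (183 − 86) = 104.721 → 105

(32, 58, 105)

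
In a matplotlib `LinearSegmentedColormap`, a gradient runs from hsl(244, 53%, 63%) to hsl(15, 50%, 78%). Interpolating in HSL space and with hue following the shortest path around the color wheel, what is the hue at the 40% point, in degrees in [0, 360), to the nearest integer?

Hue: 15 − 244 = -229°, but |-229| > 180 so the shorter arc goes the other way: Δh = -229 + 360 = 131°.
H = 244 + 0.4 × (131) = 296.4 → 296°

296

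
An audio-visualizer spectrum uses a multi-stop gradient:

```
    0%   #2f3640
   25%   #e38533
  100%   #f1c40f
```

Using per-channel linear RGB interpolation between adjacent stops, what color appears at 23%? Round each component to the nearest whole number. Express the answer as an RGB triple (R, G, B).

(213, 127, 52)

23% lies between the 0% and 25% stops, so the local fraction is t = (23 − 0)/(25 − 0) = 23/25 ≈ 0.92.
#2f3640 → (47, 54, 64); #e38533 → (227, 133, 51).
R = 47 + 0.92 × (227 − 47) = 212.6 → 213
G = 54 + 0.92 × (133 − 54) = 126.68 → 127
B = 64 + 0.92 × (51 − 64) = 52.04 → 52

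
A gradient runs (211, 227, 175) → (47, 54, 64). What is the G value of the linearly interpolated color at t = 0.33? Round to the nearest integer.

G = 227 + 0.33 × (54 − 227) = 169.91 → 170

170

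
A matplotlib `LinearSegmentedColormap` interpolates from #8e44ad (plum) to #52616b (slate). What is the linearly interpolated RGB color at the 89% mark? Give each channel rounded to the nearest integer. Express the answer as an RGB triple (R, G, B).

(89, 94, 114)

#8e44ad → (142, 68, 173); #52616b → (82, 97, 107).
89% corresponds to t = 0.89.
R = 142 + 0.89 × (82 − 142) = 142 + 0.89 × -60 = 88.6 → 89
G = 68 + 0.89 × (97 − 68) = 68 + 0.89 × 29 = 93.81 → 94
B = 173 + 0.89 × (107 − 173) = 173 + 0.89 × -66 = 114.26 → 114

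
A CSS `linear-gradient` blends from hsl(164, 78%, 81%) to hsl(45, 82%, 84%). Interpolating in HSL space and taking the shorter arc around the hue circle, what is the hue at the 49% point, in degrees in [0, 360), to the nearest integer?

106

Hue arc: Δh = 45 − 164 = -119° (|Δh| ≤ 180, already the shorter path).
H = 164 + 0.49 × (-119) = 105.69 → 106°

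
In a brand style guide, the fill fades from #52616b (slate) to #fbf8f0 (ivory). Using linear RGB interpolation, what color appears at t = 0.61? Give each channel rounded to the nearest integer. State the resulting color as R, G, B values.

#52616b → (82, 97, 107); #fbf8f0 → (251, 248, 240).
R = 82 + 0.61 × (251 − 82) = 82 + 0.61 × 169 = 185.09 → 185
G = 97 + 0.61 × (248 − 97) = 97 + 0.61 × 151 = 189.11 → 189
B = 107 + 0.61 × (240 − 107) = 107 + 0.61 × 133 = 188.13 → 188

(185, 189, 188)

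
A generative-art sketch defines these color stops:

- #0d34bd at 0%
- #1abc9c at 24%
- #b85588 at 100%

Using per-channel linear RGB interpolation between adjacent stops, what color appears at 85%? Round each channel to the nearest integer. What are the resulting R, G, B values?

85% lies between the 24% and 100% stops, so the local fraction is t = (85 − 24)/(100 − 24) = 61/76 ≈ 0.8026.
#1abc9c → (26, 188, 156); #b85588 → (184, 85, 136).
R = 26 + 0.8026 × (184 − 26) = 152.811 → 153
G = 188 + 0.8026 × (85 − 188) = 105.332 → 105
B = 156 + 0.8026 × (136 − 156) = 139.948 → 140

(153, 105, 140)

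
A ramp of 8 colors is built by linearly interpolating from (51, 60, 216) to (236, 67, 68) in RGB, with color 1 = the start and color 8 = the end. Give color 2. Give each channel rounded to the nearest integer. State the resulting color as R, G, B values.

(77, 61, 195)

With 8 swatches and endpoints inclusive, swatch 2 sits at t = (2 − 1)/(8 − 1) = 1/7 ≈ 0.1429.
R = 51 + 0.1429 × (236 − 51) = 77.436 → 77
G = 60 + 0.1429 × (67 − 60) = 61 → 61
B = 216 + 0.1429 × (68 − 216) = 194.851 → 195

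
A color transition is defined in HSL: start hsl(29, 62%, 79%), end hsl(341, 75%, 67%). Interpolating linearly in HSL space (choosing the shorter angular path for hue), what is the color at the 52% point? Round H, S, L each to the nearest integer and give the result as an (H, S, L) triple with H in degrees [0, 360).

(4, 69, 73)

Hue: 341 − 29 = 312°, but |312| > 180 so the shorter arc goes the other way: Δh = 312 − 360 = -48°.
H = 29 + 0.52 × (-48) = 4.04 → 4°
S = 62 + 0.52 × (75 − 62) = 68.76 → 69%
L = 79 + 0.52 × (67 − 79) = 72.76 → 73%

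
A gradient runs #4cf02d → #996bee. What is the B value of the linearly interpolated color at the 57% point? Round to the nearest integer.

B₁ = 45 (from #4cf02d), B₂ = 238 (from #996bee).
B = 45 + 0.57 × (238 − 45) = 155.01 → 155

155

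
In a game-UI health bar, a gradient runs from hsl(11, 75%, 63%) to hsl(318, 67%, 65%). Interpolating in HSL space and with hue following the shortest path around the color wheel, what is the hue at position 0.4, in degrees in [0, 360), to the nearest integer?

350

Hue: 318 − 11 = 307°, but |307| > 180 so the shorter arc goes the other way: Δh = 307 − 360 = -53°.
H = 11 + 0.4 × (-53) = -10.2 → -10 → -10 mod 360 = 350°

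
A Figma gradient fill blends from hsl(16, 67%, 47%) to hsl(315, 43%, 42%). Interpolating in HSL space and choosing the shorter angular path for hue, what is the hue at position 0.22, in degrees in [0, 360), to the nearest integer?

Hue: 315 − 16 = 299°, but |299| > 180 so the shorter arc goes the other way: Δh = 299 − 360 = -61°.
H = 16 + 0.22 × (-61) = 2.58 → 3°

3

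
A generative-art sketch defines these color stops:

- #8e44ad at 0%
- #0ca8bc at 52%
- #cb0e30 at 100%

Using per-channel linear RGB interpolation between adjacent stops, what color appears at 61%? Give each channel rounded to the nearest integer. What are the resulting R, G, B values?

61% lies between the 52% and 100% stops, so the local fraction is t = (61 − 52)/(100 − 52) = 9/48 ≈ 0.1875.
#0ca8bc → (12, 168, 188); #cb0e30 → (203, 14, 48).
R = 12 + 0.1875 × (203 − 12) = 47.812 → 48
G = 168 + 0.1875 × (14 − 168) = 139.125 → 139
B = 188 + 0.1875 × (48 − 188) = 161.75 → 162

(48, 139, 162)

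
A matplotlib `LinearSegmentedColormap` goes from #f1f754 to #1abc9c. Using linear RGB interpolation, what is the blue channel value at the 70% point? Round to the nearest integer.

B₁ = 84 (from #f1f754), B₂ = 156 (from #1abc9c).
B = 84 + 0.7 × (156 − 84) = 134.4 → 134

134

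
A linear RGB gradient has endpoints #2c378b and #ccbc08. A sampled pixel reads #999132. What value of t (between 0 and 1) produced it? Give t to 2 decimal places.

0.68

Invert the lerp on the R channel (largest span, 160): t = (153 − 44) / (204 − 44) = 109/160 = 0.68125.
Check on G: (145 − 55)/(188 − 55) = 0.6767 ✓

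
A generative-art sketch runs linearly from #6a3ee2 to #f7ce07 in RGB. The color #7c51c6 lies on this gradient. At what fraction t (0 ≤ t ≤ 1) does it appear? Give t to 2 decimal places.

Invert the lerp on the B channel (largest span, 219): t = (198 − 226) / (7 − 226) = -28/-219 = 0.12785.
Check on R: (124 − 106)/(247 − 106) = 0.1277 ✓

0.13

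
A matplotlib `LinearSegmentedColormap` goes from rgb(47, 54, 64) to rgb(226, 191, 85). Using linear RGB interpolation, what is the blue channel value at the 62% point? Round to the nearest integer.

77

B = 64 + 0.62 × (85 − 64) = 77.02 → 77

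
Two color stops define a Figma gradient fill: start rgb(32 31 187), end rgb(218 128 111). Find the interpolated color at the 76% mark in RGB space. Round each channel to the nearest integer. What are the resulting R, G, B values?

76% corresponds to t = 0.76.
R = 32 + 0.76 × (218 − 32) = 32 + 0.76 × 186 = 173.36 → 173
G = 31 + 0.76 × (128 − 31) = 31 + 0.76 × 97 = 104.72 → 105
B = 187 + 0.76 × (111 − 187) = 187 + 0.76 × -76 = 129.24 → 129

(173, 105, 129)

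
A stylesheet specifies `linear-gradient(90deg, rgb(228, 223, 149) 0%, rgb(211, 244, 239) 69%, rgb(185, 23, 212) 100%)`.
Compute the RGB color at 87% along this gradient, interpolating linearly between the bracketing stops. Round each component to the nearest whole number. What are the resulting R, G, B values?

(196, 116, 223)

87% lies between the 69% and 100% stops, so the local fraction is t = (87 − 69)/(100 − 69) = 18/31 ≈ 0.5806.
R = 211 + 0.5806 × (185 − 211) = 195.904 → 196
G = 244 + 0.5806 × (23 − 244) = 115.687 → 116
B = 239 + 0.5806 × (212 − 239) = 223.324 → 223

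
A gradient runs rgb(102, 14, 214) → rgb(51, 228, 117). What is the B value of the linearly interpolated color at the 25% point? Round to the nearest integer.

190

B = 214 + 0.25 × (117 − 214) = 189.75 → 190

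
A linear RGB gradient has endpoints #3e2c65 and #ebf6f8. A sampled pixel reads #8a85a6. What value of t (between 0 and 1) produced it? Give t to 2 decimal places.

Invert the lerp on the G channel (largest span, 202): t = (133 − 44) / (246 − 44) = 89/202 = 0.44059.
Check on R: (138 − 62)/(235 − 62) = 0.4393 ✓

0.44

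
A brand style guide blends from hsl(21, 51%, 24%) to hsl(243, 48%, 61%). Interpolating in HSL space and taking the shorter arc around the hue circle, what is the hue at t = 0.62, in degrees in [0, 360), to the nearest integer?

295

Hue: 243 − 21 = 222°, but |222| > 180 so the shorter arc goes the other way: Δh = 222 − 360 = -138°.
H = 21 + 0.62 × (-138) = -64.56 → -65 → -65 mod 360 = 295°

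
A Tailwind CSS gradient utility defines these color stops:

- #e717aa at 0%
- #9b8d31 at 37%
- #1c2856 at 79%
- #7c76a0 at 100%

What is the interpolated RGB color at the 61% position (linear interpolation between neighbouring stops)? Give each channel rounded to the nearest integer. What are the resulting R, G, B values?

(82, 83, 70)

61% lies between the 37% and 79% stops, so the local fraction is t = (61 − 37)/(79 − 37) = 24/42 ≈ 0.5714.
#9b8d31 → (155, 141, 49); #1c2856 → (28, 40, 86).
R = 155 + 0.5714 × (28 − 155) = 82.432 → 82
G = 141 + 0.5714 × (40 − 141) = 83.289 → 83
B = 49 + 0.5714 × (86 − 49) = 70.142 → 70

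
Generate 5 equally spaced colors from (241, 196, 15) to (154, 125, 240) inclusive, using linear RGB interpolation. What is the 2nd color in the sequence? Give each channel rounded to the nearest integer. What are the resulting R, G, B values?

With 5 swatches and endpoints inclusive, swatch 2 sits at t = (2 − 1)/(5 − 1) = 1/4 ≈ 0.25.
R = 241 + 0.25 × (154 − 241) = 219.25 → 219
G = 196 + 0.25 × (125 − 196) = 178.25 → 178
B = 15 + 0.25 × (240 − 15) = 71.25 → 71

(219, 178, 71)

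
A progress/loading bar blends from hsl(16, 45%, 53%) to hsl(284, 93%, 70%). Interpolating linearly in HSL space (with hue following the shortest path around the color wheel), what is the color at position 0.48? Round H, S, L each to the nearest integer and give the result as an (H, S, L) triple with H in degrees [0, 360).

(332, 68, 61)

Hue: 284 − 16 = 268°, but |268| > 180 so the shorter arc goes the other way: Δh = 268 − 360 = -92°.
H = 16 + 0.48 × (-92) = -28.16 → -28 → -28 mod 360 = 332°
S = 45 + 0.48 × (93 − 45) = 68.04 → 68%
L = 53 + 0.48 × (70 − 53) = 61.16 → 61%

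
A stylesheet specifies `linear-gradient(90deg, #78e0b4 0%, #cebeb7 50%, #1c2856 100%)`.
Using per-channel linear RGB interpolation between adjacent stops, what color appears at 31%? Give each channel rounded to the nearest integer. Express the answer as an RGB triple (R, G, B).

31% lies between the 0% and 50% stops, so the local fraction is t = (31 − 0)/(50 − 0) = 31/50 ≈ 0.62.
#78e0b4 → (120, 224, 180); #cebeb7 → (206, 190, 183).
R = 120 + 0.62 × (206 − 120) = 173.32 → 173
G = 224 + 0.62 × (190 − 224) = 202.92 → 203
B = 180 + 0.62 × (183 − 180) = 181.86 → 182

(173, 203, 182)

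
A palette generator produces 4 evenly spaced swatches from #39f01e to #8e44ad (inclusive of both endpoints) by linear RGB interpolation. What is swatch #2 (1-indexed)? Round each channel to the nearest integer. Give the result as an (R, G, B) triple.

(85, 183, 78)

With 4 swatches and endpoints inclusive, swatch 2 sits at t = (2 − 1)/(4 − 1) = 1/3 ≈ 0.3333.
#39f01e → (57, 240, 30); #8e44ad → (142, 68, 173).
R = 57 + 0.3333 × (142 − 57) = 85.331 → 85
G = 240 + 0.3333 × (68 − 240) = 182.672 → 183
B = 30 + 0.3333 × (173 − 30) = 77.662 → 78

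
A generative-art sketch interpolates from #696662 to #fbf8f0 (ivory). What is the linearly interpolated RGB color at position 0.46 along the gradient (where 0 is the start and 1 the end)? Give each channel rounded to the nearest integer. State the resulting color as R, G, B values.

(172, 169, 163)

#696662 → (105, 102, 98); #fbf8f0 → (251, 248, 240).
R = 105 + 0.46 × (251 − 105) = 105 + 0.46 × 146 = 172.16 → 172
G = 102 + 0.46 × (248 − 102) = 102 + 0.46 × 146 = 169.16 → 169
B = 98 + 0.46 × (240 − 98) = 98 + 0.46 × 142 = 163.32 → 163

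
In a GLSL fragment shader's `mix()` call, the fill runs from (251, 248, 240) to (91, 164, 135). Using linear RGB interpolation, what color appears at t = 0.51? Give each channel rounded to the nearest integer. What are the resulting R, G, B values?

R = 251 + 0.51 × (91 − 251) = 251 + 0.51 × -160 = 169.4 → 169
G = 248 + 0.51 × (164 − 248) = 248 + 0.51 × -84 = 205.16 → 205
B = 240 + 0.51 × (135 − 240) = 240 + 0.51 × -105 = 186.45 → 186

(169, 205, 186)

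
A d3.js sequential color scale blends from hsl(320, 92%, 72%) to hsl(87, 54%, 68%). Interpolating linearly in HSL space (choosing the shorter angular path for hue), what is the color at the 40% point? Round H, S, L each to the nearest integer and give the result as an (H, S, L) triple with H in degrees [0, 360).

(11, 77, 70)

Hue: 87 − 320 = -233°, but |-233| > 180 so the shorter arc goes the other way: Δh = -233 + 360 = 127°.
H = 320 + 0.4 × (127) = 370.8 → 371 → 371 mod 360 = 11°
S = 92 + 0.4 × (54 − 92) = 76.8 → 77%
L = 72 + 0.4 × (68 − 72) = 70.4 → 70%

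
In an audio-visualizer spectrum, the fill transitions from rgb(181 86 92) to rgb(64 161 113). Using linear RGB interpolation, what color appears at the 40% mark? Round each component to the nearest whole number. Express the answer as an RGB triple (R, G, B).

(134, 116, 100)

40% corresponds to t = 0.4.
R = 181 + 0.4 × (64 − 181) = 181 + 0.4 × -117 = 134.2 → 134
G = 86 + 0.4 × (161 − 86) = 86 + 0.4 × 75 = 116 → 116
B = 92 + 0.4 × (113 − 92) = 92 + 0.4 × 21 = 100.4 → 100
So the blended color is (134, 116, 100), about #867464.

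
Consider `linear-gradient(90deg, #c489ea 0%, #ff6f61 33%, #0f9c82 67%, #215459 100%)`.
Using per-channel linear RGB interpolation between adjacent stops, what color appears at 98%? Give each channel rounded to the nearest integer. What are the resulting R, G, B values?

(32, 88, 91)

98% lies between the 67% and 100% stops, so the local fraction is t = (98 − 67)/(100 − 67) = 31/33 ≈ 0.9394.
#0f9c82 → (15, 156, 130); #215459 → (33, 84, 89).
R = 15 + 0.9394 × (33 − 15) = 31.909 → 32
G = 156 + 0.9394 × (84 − 156) = 88.363 → 88
B = 130 + 0.9394 × (89 − 130) = 91.485 → 91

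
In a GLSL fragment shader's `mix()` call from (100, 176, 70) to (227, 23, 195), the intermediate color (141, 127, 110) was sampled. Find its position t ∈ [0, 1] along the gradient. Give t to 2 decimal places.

Invert the lerp on the G channel (largest span, 153): t = (127 − 176) / (23 − 176) = -49/-153 = 0.32026.
Check on R: (141 − 100)/(227 − 100) = 0.3228 ✓

0.32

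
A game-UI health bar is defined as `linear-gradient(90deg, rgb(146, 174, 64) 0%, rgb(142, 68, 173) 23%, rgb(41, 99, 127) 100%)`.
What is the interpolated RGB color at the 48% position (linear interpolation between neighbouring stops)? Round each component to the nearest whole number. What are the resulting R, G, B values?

(109, 78, 158)

48% lies between the 23% and 100% stops, so the local fraction is t = (48 − 23)/(100 − 23) = 25/77 ≈ 0.3247.
R = 142 + 0.3247 × (41 − 142) = 109.205 → 109
G = 68 + 0.3247 × (99 − 68) = 78.066 → 78
B = 173 + 0.3247 × (127 − 173) = 158.064 → 158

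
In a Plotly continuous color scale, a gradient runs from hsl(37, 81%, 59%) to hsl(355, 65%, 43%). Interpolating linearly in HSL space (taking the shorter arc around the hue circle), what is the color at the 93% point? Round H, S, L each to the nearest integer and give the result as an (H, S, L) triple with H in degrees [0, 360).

(358, 66, 44)

Hue: 355 − 37 = 318°, but |318| > 180 so the shorter arc goes the other way: Δh = 318 − 360 = -42°.
H = 37 + 0.93 × (-42) = -2.06 → -2 → -2 mod 360 = 358°
S = 81 + 0.93 × (65 − 81) = 66.12 → 66%
L = 59 + 0.93 × (43 − 59) = 44.12 → 44%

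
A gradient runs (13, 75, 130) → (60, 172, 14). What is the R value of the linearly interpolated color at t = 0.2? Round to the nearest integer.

R = 13 + 0.2 × (60 − 13) = 22.4 → 22

22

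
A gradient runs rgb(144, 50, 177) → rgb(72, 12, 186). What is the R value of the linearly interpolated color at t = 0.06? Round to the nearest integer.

R = 144 + 0.06 × (72 − 144) = 139.68 → 140

140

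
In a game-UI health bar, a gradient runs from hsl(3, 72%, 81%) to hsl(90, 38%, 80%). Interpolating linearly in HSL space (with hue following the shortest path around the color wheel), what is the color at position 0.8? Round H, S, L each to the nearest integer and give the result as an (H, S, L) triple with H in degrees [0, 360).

(73, 45, 80)

Hue arc: Δh = 90 − 3 = 87° (|Δh| ≤ 180, already the shorter path).
H = 3 + 0.8 × (87) = 72.6 → 73°
S = 72 + 0.8 × (38 − 72) = 44.8 → 45%
L = 81 + 0.8 × (80 − 81) = 80.2 → 80%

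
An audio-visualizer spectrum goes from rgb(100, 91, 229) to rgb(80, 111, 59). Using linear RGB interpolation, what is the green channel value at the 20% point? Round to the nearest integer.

95

G = 91 + 0.2 × (111 − 91) = 95 → 95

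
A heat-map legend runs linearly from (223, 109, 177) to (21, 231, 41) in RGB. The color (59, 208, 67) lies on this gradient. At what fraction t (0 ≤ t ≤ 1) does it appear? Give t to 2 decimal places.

Invert the lerp on the R channel (largest span, 202): t = (59 − 223) / (21 − 223) = -164/-202 = 0.81188.
Check on G: (208 − 109)/(231 − 109) = 0.8115 ✓

0.81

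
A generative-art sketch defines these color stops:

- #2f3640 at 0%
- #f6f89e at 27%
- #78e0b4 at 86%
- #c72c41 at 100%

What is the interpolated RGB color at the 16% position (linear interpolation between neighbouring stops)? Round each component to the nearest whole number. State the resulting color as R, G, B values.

16% lies between the 0% and 27% stops, so the local fraction is t = (16 − 0)/(27 − 0) = 16/27 ≈ 0.5926.
#2f3640 → (47, 54, 64); #f6f89e → (246, 248, 158).
R = 47 + 0.5926 × (246 − 47) = 164.927 → 165
G = 54 + 0.5926 × (248 − 54) = 168.964 → 169
B = 64 + 0.5926 × (158 − 64) = 119.704 → 120

(165, 169, 120)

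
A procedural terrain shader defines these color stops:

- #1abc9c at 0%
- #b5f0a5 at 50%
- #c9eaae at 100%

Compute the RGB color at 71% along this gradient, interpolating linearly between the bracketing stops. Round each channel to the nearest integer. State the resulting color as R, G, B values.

(189, 237, 169)

71% lies between the 50% and 100% stops, so the local fraction is t = (71 − 50)/(100 − 50) = 21/50 ≈ 0.42.
#b5f0a5 → (181, 240, 165); #c9eaae → (201, 234, 174).
R = 181 + 0.42 × (201 − 181) = 189.4 → 189
G = 240 + 0.42 × (234 − 240) = 237.48 → 237
B = 165 + 0.42 × (174 − 165) = 168.78 → 169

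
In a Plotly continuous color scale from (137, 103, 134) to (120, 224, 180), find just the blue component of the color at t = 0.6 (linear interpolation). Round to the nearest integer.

B = 134 + 0.6 × (180 − 134) = 161.6 → 162

162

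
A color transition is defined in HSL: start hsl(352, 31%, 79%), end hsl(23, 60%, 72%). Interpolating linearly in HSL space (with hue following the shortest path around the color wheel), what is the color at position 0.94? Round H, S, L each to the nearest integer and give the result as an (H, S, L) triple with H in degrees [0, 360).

Hue: 23 − 352 = -329°, but |-329| > 180 so the shorter arc goes the other way: Δh = -329 + 360 = 31°.
H = 352 + 0.94 × (31) = 381.14 → 381 → 381 mod 360 = 21°
S = 31 + 0.94 × (60 − 31) = 58.26 → 58%
L = 79 + 0.94 × (72 − 79) = 72.42 → 72%

(21, 58, 72)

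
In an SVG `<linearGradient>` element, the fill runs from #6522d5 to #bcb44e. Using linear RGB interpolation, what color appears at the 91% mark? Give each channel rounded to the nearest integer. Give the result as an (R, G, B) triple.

#6522d5 → (101, 34, 213); #bcb44e → (188, 180, 78).
91% corresponds to t = 0.91.
R = 101 + 0.91 × (188 − 101) = 101 + 0.91 × 87 = 180.17 → 180
G = 34 + 0.91 × (180 − 34) = 34 + 0.91 × 146 = 166.86 → 167
B = 213 + 0.91 × (78 − 213) = 213 + 0.91 × -135 = 90.15 → 90
So the blended color is (180, 167, 90), about #b4a75a.

(180, 167, 90)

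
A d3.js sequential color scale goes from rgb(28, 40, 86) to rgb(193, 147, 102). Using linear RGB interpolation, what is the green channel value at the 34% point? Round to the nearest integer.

G = 40 + 0.34 × (147 − 40) = 76.38 → 76

76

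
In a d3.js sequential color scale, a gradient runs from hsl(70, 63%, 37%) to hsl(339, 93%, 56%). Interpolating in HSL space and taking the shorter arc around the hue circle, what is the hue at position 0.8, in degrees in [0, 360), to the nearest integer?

Hue: 339 − 70 = 269°, but |269| > 180 so the shorter arc goes the other way: Δh = 269 − 360 = -91°.
H = 70 + 0.8 × (-91) = -2.8 → -3 → -3 mod 360 = 357°

357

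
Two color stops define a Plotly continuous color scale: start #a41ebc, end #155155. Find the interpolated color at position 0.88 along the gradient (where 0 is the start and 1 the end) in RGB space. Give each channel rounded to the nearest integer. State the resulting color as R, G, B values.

(38, 75, 97)

#a41ebc → (164, 30, 188); #155155 → (21, 81, 85).
R = 164 + 0.88 × (21 − 164) = 164 + 0.88 × -143 = 38.16 → 38
G = 30 + 0.88 × (81 − 30) = 30 + 0.88 × 51 = 74.88 → 75
B = 188 + 0.88 × (85 − 188) = 188 + 0.88 × -103 = 97.36 → 97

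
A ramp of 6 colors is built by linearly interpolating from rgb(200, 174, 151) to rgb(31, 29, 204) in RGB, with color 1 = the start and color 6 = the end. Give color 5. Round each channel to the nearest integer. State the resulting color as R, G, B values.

(65, 58, 193)

With 6 swatches and endpoints inclusive, swatch 5 sits at t = (5 − 1)/(6 − 1) = 4/5 ≈ 0.8.
R = 200 + 0.8 × (31 − 200) = 64.8 → 65
G = 174 + 0.8 × (29 − 174) = 58 → 58
B = 151 + 0.8 × (204 − 151) = 193.4 → 193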